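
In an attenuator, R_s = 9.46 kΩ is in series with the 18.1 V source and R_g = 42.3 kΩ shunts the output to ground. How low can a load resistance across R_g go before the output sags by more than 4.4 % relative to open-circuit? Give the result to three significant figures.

Output resistance R_th = R_s‖R_g = (9.46 × 42.3)/51.76 = 7.731 kΩ.
The fractional drop is R_th/(R_th + R_L); requiring this ≤ 0.0440 gives R_L ≥ R_th(1/0.0440 − 1) = 7.731 × 21.73 = 168 kΩ.

R_L(min) ≈ 168 kΩ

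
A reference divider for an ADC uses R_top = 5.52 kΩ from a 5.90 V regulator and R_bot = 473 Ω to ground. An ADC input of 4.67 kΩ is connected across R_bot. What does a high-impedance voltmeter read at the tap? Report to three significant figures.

The load sits in parallel with R_bot: R_bot‖R_L = (473 × 4670) / (473 + 4670) = 429.5 Ω.
V_out = 5.90 × 429.5 / (5520 + 429.5) = 5.90 × 429.5/5949 = 0.426 V.

V_out ≈ 0.426 V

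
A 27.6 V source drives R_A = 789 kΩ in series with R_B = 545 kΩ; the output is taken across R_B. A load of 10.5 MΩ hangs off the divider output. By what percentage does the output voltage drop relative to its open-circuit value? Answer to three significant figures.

2.98 %

The divider's output (Thévenin) resistance is R_A‖R_B = 322.3 kΩ.
Fractional drop under load = R_th/(R_th + R_L) = 322.3 / (322.3 + 10500) = 0.02978.
So the output falls by 2.98 %.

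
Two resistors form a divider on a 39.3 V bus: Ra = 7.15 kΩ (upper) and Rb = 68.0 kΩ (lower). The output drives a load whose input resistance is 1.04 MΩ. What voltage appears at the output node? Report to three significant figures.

V_out ≈ 35.3 V

The load sits in parallel with Rb: Rb‖R_L = (68.0 × 1040) / (68.0 + 1040) = 63.83 kΩ.
V_out = 39.3 × 63.83 / (7.15 + 63.83) = 39.3 × 63.83/70.98 = 35.3 V.
(Unloaded it would have been 35.6 V.)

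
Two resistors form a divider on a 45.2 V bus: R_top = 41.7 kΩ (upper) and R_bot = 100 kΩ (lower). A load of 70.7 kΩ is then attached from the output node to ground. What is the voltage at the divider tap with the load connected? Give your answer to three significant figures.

The load sits in parallel with R_bot: R_bot‖R_L = (100 × 70.7) / (100 + 70.7) = 41.42 kΩ.
V_out = 45.2 × 41.42 / (41.7 + 41.42) = 45.2 × 41.42/83.12 = 22.5 V.
(Unloaded it would have been 31.9 V.)

V_out ≈ 22.5 V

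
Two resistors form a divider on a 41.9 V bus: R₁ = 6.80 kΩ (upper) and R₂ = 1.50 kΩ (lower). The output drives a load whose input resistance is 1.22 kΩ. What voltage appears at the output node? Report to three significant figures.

V_out ≈ 3.77 V

The load sits in parallel with R₂: R₂‖R_L = (1.50 × 1.22) / (1.50 + 1.22) = 0.6728 kΩ.
V_out = 41.9 × 0.6728 / (6.80 + 0.6728) = 41.9 × 0.6728/7.473 = 3.77 V.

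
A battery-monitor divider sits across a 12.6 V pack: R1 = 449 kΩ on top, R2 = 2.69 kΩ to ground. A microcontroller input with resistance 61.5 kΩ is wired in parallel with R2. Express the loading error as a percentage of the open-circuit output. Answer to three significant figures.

The divider's output (Thévenin) resistance is R1‖R2 = 2.674 kΩ.
Fractional drop under load = R_th/(R_th + R_L) = 2.674 / (2.674 + 61.5) = 0.04167.
So the output falls by 4.17 %.

4.17 %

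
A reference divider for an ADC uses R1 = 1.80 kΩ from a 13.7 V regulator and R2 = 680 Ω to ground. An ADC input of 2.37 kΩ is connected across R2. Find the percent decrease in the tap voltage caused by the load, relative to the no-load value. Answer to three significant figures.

17.2 %

Unloaded V = 13.7 × 680/2480 = 3.756 V.
Loaded: R2‖R_L = 528.4 Ω, giving V = 13.7 × 528.4/2328 = 3.109 V.
Drop = (3.756 − 3.109) / 3.756 = 17.2 %.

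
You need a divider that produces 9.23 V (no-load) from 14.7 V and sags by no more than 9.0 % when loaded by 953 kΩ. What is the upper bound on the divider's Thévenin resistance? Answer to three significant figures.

R_th ≤ 94.3 kΩ

Loading drop = R_th/(R_th + R_L) ≤ 0.0900, so R_th ≤ R_L · ε/(1−ε) = 953 kΩ × 0.0900/0.9100 = 94.3 kΩ.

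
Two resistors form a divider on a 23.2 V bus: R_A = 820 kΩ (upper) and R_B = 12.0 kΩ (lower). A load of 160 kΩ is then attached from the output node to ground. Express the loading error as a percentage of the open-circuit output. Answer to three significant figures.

6.88 %

The divider's output (Thévenin) resistance is R_A‖R_B = 11.83 kΩ.
Fractional drop under load = R_th/(R_th + R_L) = 11.83 / (11.83 + 160) = 0.06883.
So the output falls by 6.88 %.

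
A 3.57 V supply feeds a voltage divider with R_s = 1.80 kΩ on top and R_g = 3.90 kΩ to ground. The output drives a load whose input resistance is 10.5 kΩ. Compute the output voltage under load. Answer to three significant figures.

The load sits in parallel with R_g: R_g‖R_L = (3.90 × 10.5) / (3.90 + 10.5) = 2.844 kΩ.
V_out = 3.57 × 2.844 / (1.80 + 2.844) = 3.57 × 2.844/4.644 = 2.19 V.

V_out ≈ 2.19 V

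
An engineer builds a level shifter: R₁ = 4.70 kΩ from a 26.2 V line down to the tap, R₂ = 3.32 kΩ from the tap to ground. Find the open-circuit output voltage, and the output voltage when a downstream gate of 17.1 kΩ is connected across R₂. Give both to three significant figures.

Open-circuit: V = 26.2 × 3.32/(4.70 + 3.32) = 10.8 V.
With the load, R₂ becomes R₂‖R_L = 2.780 kΩ, so V = 26.2 × 2.780/7.480 = 9.74 V.

Unloaded: 10.8 V; loaded: 9.74 V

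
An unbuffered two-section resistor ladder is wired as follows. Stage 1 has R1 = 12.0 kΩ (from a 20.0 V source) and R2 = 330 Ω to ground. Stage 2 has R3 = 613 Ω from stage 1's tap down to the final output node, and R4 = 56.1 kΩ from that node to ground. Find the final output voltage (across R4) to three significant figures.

Stage 2 presents R3+R4 = 56710 Ω as a load on stage 1's tap.
Stage 1's lower leg becomes R2‖(R3+R4) = 328.1 Ω, so V_mid = 20.0 × 328.1/12330 = 0.5323 V.
Stage 2 is itself unloaded: V_out = V_mid × R4/(R3+R4) = 0.5323 × 56100/56710 = 0.527 V.

V_out ≈ 0.527 V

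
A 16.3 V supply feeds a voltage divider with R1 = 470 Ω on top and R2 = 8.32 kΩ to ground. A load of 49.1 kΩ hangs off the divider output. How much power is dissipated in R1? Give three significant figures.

Total resistance from the source is R1 + (R2‖R_L) = 7584 Ω, so I = 16.3/7584 Ω = 2.149 mA.
P = I²·R1 = (2.149 mA)² × 470 Ω = 2.17 mW.

P ≈ 2.17 mW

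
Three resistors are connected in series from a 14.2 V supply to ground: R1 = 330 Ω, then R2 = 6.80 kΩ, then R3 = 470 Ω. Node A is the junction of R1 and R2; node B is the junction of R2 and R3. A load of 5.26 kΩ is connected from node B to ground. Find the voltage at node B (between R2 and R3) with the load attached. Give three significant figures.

V ≈ 0.810 V

At node B, R3 is in parallel with the load: R3‖R_L = 431.4 Ω.
Below node A the resistance is R2 + (R3‖R_L) = 7231 Ω, so V_A = 14.2 × 7231/7561 = 13.58 V.
Then V_B = V_A × (R3‖R_L)/(R2 + R3‖R_L) = 13.58 × 431.4/7231 = 0.810 V.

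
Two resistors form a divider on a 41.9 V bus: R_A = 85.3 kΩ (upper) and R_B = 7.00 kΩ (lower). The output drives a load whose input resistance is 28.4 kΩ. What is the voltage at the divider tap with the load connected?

The load sits in parallel with R_B: R_B‖R_L = (7.00 × 28.4) / (7.00 + 28.4) = 5.616 kΩ.
V_out = 41.9 × 5.616 / (85.3 + 5.616) = 41.9 × 5.616/90.92 = 2.59 V.

V_out ≈ 2.59 V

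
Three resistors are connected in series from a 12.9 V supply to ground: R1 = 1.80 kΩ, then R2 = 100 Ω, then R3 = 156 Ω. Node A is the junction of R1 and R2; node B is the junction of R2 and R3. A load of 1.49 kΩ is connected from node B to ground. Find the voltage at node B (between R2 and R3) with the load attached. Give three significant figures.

V ≈ 0.892 V

At node B, R3 is in parallel with the load: R3‖R_L = 141.2 Ω.
Below node A the resistance is R2 + (R3‖R_L) = 241.2 Ω, so V_A = 12.9 × 241.2/2041 = 1.524 V.
Then V_B = V_A × (R3‖R_L)/(R2 + R3‖R_L) = 1.524 × 141.2/241.2 = 0.892 V.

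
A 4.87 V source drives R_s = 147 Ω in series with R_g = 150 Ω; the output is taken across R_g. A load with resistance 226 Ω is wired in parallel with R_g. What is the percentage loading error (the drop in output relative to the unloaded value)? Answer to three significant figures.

24.7 %

The divider's output (Thévenin) resistance is R_s‖R_g = 74.24 Ω.
Fractional drop under load = R_th/(R_th + R_L) = 74.24 / (74.24 + 226) = 0.2473.
So the output falls by 24.7 %.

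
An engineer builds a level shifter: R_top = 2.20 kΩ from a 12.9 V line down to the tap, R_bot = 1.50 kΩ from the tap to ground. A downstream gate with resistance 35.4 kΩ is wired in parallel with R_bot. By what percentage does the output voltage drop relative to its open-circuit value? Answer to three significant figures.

The divider's output (Thévenin) resistance is R_top‖R_bot = 0.8919 kΩ.
Fractional drop under load = R_th/(R_th + R_L) = 0.8919 / (0.8919 + 35.4) = 0.02458.
So the output falls by 2.46 %.

2.46 %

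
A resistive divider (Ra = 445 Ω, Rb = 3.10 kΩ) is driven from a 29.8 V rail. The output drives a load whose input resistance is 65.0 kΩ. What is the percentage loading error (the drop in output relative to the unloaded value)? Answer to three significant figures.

0.595 %

The divider's output (Thévenin) resistance is Ra‖Rb = 389.1 Ω.
Fractional drop under load = R_th/(R_th + R_L) = 389.1 / (389.1 + 65000) = 0.005951.
So the output falls by 0.595 %.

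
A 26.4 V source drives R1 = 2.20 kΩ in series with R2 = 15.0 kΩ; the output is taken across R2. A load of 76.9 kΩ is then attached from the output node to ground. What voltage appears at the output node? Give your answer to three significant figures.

The load sits in parallel with R2: R2‖R_L = (15.0 × 76.9) / (15.0 + 76.9) = 12.55 kΩ.
V_out = 26.4 × 12.55 / (2.20 + 12.55) = 26.4 × 12.55/14.75 = 22.5 V.

V_out ≈ 22.5 V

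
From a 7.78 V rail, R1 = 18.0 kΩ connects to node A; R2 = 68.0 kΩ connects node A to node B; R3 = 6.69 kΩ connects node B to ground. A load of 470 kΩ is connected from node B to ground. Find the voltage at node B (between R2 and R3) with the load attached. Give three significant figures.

V ≈ 0.554 V

At node B, R3 is in parallel with the load: R3‖R_L = 6.596 kΩ.
Below node A the resistance is R2 + (R3‖R_L) = 74.60 kΩ, so V_A = 7.78 × 74.60/92.60 = 6.268 V.
Then V_B = V_A × (R3‖R_L)/(R2 + R3‖R_L) = 6.268 × 6.596/74.60 = 0.554 V.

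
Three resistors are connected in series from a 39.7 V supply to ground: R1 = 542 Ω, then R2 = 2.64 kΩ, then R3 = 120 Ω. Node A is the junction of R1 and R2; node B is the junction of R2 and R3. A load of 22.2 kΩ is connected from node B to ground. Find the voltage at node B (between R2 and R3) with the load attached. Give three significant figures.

V ≈ 1.44 V

At node B, R3 is in parallel with the load: R3‖R_L = 119.4 Ω.
Below node A the resistance is R2 + (R3‖R_L) = 2759 Ω, so V_A = 39.7 × 2759/3301 = 33.18 V.
Then V_B = V_A × (R3‖R_L)/(R2 + R3‖R_L) = 33.18 × 119.4/2759 = 1.44 V.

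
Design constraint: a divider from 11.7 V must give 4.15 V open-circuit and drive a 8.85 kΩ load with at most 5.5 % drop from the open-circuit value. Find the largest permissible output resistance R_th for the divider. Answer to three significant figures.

Loading drop = R_th/(R_th + R_L) ≤ 0.0550, so R_th ≤ R_L · ε/(1−ε) = 8.85 kΩ × 0.0550/0.9450 = 515 Ω.
(Any R1, R2 with R2/(R1+R2) = 0.355 and R1‖R2 ≤ 515 Ω will meet the spec.)

R_th ≤ 515 Ω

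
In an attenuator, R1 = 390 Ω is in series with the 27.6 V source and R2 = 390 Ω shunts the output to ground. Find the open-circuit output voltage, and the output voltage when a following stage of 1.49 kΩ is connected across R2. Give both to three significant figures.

Unloaded: 13.8 V; loaded: 12.2 V

Open-circuit: V = 27.6 × 390/(390 + 390) = 13.8 V.
With the load, R2 becomes R2‖R_L = 309.1 Ω, so V = 27.6 × 309.1/699.1 = 12.2 V.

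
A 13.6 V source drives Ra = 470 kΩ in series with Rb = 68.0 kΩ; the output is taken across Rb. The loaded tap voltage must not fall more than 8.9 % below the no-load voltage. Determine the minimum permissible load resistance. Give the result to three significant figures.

R_L(min) ≈ 608 kΩ

Output resistance R_th = Ra‖Rb = (470 × 68.0)/538.0 = 59.41 kΩ.
The fractional drop is R_th/(R_th + R_L); requiring this ≤ 0.0890 gives R_L ≥ R_th(1/0.0890 − 1) = 59.41 × 10.24 = 608 kΩ.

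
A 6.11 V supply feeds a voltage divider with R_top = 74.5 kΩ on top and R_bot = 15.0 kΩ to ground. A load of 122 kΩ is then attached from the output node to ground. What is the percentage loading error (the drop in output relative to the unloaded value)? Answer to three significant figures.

The divider's output (Thévenin) resistance is R_top‖R_bot = 12.49 kΩ.
Fractional drop under load = R_th/(R_th + R_L) = 12.49 / (12.49 + 122) = 0.09284.
So the output falls by 9.28 %.

9.28 %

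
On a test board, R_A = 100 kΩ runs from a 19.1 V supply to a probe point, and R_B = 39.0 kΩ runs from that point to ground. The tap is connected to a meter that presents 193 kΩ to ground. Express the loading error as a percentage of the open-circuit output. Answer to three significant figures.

12.7 %

Unloaded V = 19.1 × 39.0/139.0 = 5.3590 V.
Loaded: R_B‖R_L = 32.44 kΩ, giving V = 19.1 × 32.44/132.4 = 4.6788 V.
Drop = (5.3590 − 4.6788) / 5.3590 = 12.7 %.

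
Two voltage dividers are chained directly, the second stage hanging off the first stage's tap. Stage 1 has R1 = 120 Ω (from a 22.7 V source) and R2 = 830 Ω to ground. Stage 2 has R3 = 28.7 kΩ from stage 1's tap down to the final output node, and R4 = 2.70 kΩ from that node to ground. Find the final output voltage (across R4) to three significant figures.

Stage 2 presents R3+R4 = 31400 Ω as a load on stage 1's tap.
Stage 1's lower leg becomes R2‖(R3+R4) = 808.6 Ω, so V_mid = 22.7 × 808.6/928.6 = 19.77 V.
Stage 2 is itself unloaded: V_out = V_mid × R4/(R3+R4) = 19.77 × 2700/31400 = 1.70 V.

V_out ≈ 1.70 V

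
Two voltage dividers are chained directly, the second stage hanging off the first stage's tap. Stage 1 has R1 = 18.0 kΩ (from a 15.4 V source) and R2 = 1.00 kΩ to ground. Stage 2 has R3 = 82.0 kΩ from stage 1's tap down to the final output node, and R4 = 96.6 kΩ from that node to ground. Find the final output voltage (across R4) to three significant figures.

V_out ≈ 0.436 V

Stage 2 presents R3+R4 = 178.6 kΩ as a load on stage 1's tap.
Stage 1's lower leg becomes R2‖(R3+R4) = 0.9944 kΩ, so V_mid = 15.4 × 0.9944/18.99 = 0.8062 V.
Stage 2 is itself unloaded: V_out = V_mid × R4/(R3+R4) = 0.8062 × 96.6/178.6 = 0.436 V.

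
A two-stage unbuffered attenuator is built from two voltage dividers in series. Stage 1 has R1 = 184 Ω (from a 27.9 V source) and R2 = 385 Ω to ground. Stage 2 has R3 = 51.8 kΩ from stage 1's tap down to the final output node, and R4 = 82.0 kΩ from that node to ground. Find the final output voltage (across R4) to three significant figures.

Stage 2 presents R3+R4 = 133800 Ω as a load on stage 1's tap.
Stage 1's lower leg becomes R2‖(R3+R4) = 383.9 Ω, so V_mid = 27.9 × 383.9/567.9 = 18.86 V.
Stage 2 is itself unloaded: V_out = V_mid × R4/(R3+R4) = 18.86 × 82000/133800 = 11.6 V.

V_out ≈ 11.6 V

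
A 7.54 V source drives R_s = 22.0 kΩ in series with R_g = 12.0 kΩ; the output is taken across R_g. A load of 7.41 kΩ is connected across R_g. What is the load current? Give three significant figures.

I_L ≈ 0.175 mA

R_g‖R_L = 4.581 kΩ; V_out = 7.54 × 4.581/26.58 = 1.299 V.
I_L = V_out / R_L = 1.299 / 7.41 kΩ = 0.175 mA.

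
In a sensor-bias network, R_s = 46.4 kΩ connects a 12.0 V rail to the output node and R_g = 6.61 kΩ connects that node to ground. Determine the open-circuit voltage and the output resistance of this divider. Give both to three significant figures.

V_th = 1.50 V, R_th = 5.79 kΩ

V_th is the open-circuit tap voltage: 12.0 × 6.61/(46.4 + 6.61) = 1.50 V.
With the supply zeroed, R_s and R_g appear in parallel from the tap: R_th = R_s‖R_g = (46.4 × 6.61)/53.01 = 5.79 kΩ.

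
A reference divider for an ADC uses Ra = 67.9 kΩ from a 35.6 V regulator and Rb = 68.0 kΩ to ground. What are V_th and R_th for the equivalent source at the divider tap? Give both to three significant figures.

V_th is the open-circuit tap voltage: 35.6 × 68.0/(67.9 + 68.0) = 17.8 V.
With the supply zeroed, Ra and Rb appear in parallel from the tap: R_th = Ra‖Rb = (67.9 × 68.0)/135.9 = 34.0 kΩ.

V_th = 17.8 V, R_th = 34.0 kΩ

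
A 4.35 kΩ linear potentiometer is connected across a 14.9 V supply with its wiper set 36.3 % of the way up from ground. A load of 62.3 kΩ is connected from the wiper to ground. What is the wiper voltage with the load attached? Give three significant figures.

V ≈ 5.32 V

The wiper splits the pot into (1−α)R = 2.771 kΩ above and αR = 1.579 kΩ below.
Lower section ‖ load = 1.540 kΩ.
V_wiper = 14.9 × 1.540/(2.771 + 1.540) = 5.32 V.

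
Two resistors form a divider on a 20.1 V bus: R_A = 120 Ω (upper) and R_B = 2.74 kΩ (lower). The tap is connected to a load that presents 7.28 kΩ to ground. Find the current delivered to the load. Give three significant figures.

I_L ≈ 2.60 mA

R_B‖R_L = 1991 Ω; V_out = 20.1 × 1991/2111 = 18.96 V.
I_L = V_out / R_L = 18.96 / 7.28 kΩ = 2.60 mA.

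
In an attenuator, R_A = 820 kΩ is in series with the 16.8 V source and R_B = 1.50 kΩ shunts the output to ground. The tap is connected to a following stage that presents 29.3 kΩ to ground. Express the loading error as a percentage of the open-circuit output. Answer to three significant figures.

The divider's output (Thévenin) resistance is R_A‖R_B = 1.497 kΩ.
Fractional drop under load = R_th/(R_th + R_L) = 1.497 / (1.497 + 29.3) = 0.04862.
So the output falls by 4.86 %.

4.86 %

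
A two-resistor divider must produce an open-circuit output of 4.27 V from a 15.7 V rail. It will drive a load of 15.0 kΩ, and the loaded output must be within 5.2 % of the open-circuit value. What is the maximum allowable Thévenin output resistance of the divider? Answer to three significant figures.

R_th ≤ 823 Ω

Loading drop = R_th/(R_th + R_L) ≤ 0.0520, so R_th ≤ R_L · ε/(1−ε) = 15.0 kΩ × 0.0520/0.9480 = 823 Ω.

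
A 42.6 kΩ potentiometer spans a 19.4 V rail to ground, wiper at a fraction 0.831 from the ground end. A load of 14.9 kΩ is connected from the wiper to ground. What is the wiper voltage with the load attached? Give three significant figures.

The wiper splits the pot into (1−α)R = 7.199 kΩ above and αR = 35.40 kΩ below.
Lower section ‖ load = 10.49 kΩ.
V_wiper = 19.4 × 10.49/(7.199 + 10.49) = 11.5 V.

V ≈ 11.5 V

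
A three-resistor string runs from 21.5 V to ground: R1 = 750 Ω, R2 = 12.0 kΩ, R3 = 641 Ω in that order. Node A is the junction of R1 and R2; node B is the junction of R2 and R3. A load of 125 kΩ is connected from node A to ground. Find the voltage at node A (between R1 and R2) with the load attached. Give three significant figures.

Below node A the series string R2+R3 = 12640 Ω sits in parallel with the 125000 Ω load: 11480 Ω.
V_A = 21.5 × 11480/(750 + 11480) = 20.2 V.

V ≈ 20.2 V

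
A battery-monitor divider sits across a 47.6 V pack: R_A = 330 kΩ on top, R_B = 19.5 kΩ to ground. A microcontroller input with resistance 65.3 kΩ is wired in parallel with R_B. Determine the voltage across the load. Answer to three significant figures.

The load sits in parallel with R_B: R_B‖R_L = (19.5 × 65.3) / (19.5 + 65.3) = 15.02 kΩ.
V_out = 47.6 × 15.02 / (330 + 15.02) = 47.6 × 15.02/345.0 = 2.07 V.

V_out ≈ 2.07 V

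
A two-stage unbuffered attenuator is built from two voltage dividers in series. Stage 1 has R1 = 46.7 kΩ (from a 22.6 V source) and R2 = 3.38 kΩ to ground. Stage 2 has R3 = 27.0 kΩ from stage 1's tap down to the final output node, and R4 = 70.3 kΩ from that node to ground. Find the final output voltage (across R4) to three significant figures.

Stage 2 presents R3+R4 = 97.30 kΩ as a load on stage 1's tap.
Stage 1's lower leg becomes R2‖(R3+R4) = 3.267 kΩ, so V_mid = 22.6 × 3.267/49.97 = 1.477 V.
Stage 2 is itself unloaded: V_out = V_mid × R4/(R3+R4) = 1.477 × 70.3/97.30 = 1.07 V.

V_out ≈ 1.07 V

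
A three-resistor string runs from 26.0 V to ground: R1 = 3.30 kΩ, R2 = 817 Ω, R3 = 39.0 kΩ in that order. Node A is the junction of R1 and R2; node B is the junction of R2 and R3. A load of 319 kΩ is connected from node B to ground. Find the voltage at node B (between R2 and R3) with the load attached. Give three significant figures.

V ≈ 23.2 V

At node B, R3 is in parallel with the load: R3‖R_L = 34750 Ω.
Below node A the resistance is R2 + (R3‖R_L) = 35570 Ω, so V_A = 26.0 × 35570/38870 = 23.79 V.
Then V_B = V_A × (R3‖R_L)/(R2 + R3‖R_L) = 23.79 × 34750/35570 = 23.2 V.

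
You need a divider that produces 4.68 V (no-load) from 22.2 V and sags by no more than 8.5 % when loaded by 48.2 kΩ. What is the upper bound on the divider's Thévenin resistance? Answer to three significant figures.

Loading drop = R_th/(R_th + R_L) ≤ 0.0850, so R_th ≤ R_L · ε/(1−ε) = 48.2 kΩ × 0.0850/0.9150 = 4.48 kΩ.
(Any R1, R2 with R2/(R1+R2) = 0.211 and R1‖R2 ≤ 4.48 kΩ will meet the spec.)

R_th ≤ 4.48 kΩ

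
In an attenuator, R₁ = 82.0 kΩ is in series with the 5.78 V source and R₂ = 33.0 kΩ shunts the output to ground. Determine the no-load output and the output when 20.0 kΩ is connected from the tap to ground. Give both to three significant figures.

Unloaded: 1.66 V; loaded: 0.762 V

Open-circuit: V = 5.78 × 33.0/(82.0 + 33.0) = 1.66 V.
With the load, R₂ becomes R₂‖R_L = 12.45 kΩ, so V = 5.78 × 12.45/94.45 = 0.762 V.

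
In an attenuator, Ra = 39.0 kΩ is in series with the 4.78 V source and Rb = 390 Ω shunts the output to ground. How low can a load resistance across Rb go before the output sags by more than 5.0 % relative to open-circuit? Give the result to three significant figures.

R_L(min) ≈ 7.34 kΩ

Output resistance R_th = Ra‖Rb = (39000 × 390)/39390 = 386.1 Ω.
The fractional drop is R_th/(R_th + R_L); requiring this ≤ 0.0500 gives R_L ≥ R_th(1/0.0500 − 1) = 386.1 × 19.00 = 7.34 kΩ.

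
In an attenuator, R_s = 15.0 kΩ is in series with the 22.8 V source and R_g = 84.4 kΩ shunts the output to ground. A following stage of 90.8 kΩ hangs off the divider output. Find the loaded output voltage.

The load sits in parallel with R_g: R_g‖R_L = (84.4 × 90.8) / (84.4 + 90.8) = 43.74 kΩ.
V_out = 22.8 × 43.74 / (15.0 + 43.74) = 22.8 × 43.74/58.74 = 17.0 V.
(Unloaded it would have been 19.4 V.)

V_out ≈ 17.0 V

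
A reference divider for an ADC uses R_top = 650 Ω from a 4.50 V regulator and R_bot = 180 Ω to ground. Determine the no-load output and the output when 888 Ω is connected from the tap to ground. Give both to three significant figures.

Unloaded: 0.976 V; loaded: 0.842 V

Open-circuit: V = 4.50 × 180/(650 + 180) = 0.976 V.
With the load, R_bot becomes R_bot‖R_L = 149.7 Ω, so V = 4.50 × 149.7/799.7 = 0.842 V.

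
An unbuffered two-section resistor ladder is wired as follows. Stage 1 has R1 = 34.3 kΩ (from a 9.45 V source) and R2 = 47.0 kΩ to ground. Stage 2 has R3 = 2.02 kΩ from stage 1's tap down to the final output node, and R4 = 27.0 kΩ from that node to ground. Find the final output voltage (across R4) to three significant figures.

V_out ≈ 3.02 V

Stage 2 presents R3+R4 = 29.02 kΩ as a load on stage 1's tap.
Stage 1's lower leg becomes R2‖(R3+R4) = 17.94 kΩ, so V_mid = 9.45 × 17.94/52.24 = 3.245 V.
Stage 2 is itself unloaded: V_out = V_mid × R4/(R3+R4) = 3.245 × 27.0/29.02 = 3.02 V.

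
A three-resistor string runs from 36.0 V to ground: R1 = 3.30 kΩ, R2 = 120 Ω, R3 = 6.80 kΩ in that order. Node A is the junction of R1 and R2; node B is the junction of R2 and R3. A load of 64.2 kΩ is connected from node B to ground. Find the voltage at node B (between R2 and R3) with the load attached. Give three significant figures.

V ≈ 23.1 V

At node B, R3 is in parallel with the load: R3‖R_L = 6149 Ω.
Below node A the resistance is R2 + (R3‖R_L) = 6269 Ω, so V_A = 36.0 × 6269/9569 = 23.58 V.
Then V_B = V_A × (R3‖R_L)/(R2 + R3‖R_L) = 23.58 × 6149/6269 = 23.1 V.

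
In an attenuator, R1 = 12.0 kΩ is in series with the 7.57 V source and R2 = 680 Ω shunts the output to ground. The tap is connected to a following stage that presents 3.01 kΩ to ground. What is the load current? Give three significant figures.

R2‖R_L = 554.7 Ω; V_out = 7.57 × 554.7/12550 = 0.3345 V.
I_L = V_out / R_L = 0.3345 / 3.01 kΩ = 0.111 mA.

I_L ≈ 0.111 mA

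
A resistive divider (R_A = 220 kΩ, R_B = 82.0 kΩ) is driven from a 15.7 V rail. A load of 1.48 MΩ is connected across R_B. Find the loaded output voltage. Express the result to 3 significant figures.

The load sits in parallel with R_B: R_B‖R_L = (82.0 × 1480) / (82.0 + 1480) = 77.70 kΩ.
V_out = 15.7 × 77.70 / (220 + 77.70) = 15.7 × 77.70/297.7 = 4.10 V.
(Unloaded it would have been 4.26 V.)

V_out ≈ 4.10 V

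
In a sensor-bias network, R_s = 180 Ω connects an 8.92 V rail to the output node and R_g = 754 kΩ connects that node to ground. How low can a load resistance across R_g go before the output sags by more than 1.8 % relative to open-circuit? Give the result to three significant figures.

Output resistance R_th = R_s‖R_g = (180 × 754000)/754200 = 180.0 Ω.
The fractional drop is R_th/(R_th + R_L); requiring this ≤ 0.0180 gives R_L ≥ R_th(1/0.0180 − 1) = 180.0 × 54.56 = 9.82 kΩ.

R_L(min) ≈ 9.82 kΩ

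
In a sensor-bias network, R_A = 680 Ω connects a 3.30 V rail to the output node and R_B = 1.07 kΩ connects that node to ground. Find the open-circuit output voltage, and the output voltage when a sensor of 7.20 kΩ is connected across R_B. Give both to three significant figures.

Open-circuit: V = 3.30 × 1070/(680 + 1070) = 2.02 V.
With the load, R_B becomes R_B‖R_L = 931.6 Ω, so V = 3.30 × 931.6/1612 = 1.91 V.

Unloaded: 2.02 V; loaded: 1.91 V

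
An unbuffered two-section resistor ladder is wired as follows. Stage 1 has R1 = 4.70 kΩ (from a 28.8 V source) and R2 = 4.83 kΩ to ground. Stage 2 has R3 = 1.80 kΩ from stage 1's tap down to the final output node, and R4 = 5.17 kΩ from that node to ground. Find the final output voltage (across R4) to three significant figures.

V_out ≈ 8.07 V

Stage 2 presents R3+R4 = 6.970 kΩ as a load on stage 1's tap.
Stage 1's lower leg becomes R2‖(R3+R4) = 2.853 kΩ, so V_mid = 28.8 × 2.853/7.553 = 10.88 V.
Stage 2 is itself unloaded: V_out = V_mid × R4/(R3+R4) = 10.88 × 5.17/6.970 = 8.07 V.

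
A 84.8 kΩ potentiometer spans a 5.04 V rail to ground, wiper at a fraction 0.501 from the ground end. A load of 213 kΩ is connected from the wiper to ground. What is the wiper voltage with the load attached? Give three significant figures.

V ≈ 2.30 V

The wiper splits the pot into (1−α)R = 42.32 kΩ above and αR = 42.48 kΩ below.
Lower section ‖ load = 35.42 kΩ.
V_wiper = 5.04 × 35.42/(42.32 + 35.42) = 2.30 V.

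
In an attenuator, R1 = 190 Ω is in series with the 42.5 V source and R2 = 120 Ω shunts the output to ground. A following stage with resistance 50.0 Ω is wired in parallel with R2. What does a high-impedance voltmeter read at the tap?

V_out ≈ 6.66 V

The load sits in parallel with R2: R2‖R_L = (120 × 50.0) / (120 + 50.0) = 35.29 Ω.
V_out = 42.5 × 35.29 / (190 + 35.29) = 42.5 × 35.29/225.3 = 6.66 V.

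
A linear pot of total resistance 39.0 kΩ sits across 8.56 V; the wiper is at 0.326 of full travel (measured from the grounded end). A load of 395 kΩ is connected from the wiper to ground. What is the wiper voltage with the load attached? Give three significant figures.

V ≈ 2.73 V

The wiper splits the pot into (1−α)R = 26.29 kΩ above and αR = 12.71 kΩ below.
Lower section ‖ load = 12.32 kΩ.
V_wiper = 8.56 × 12.32/(26.29 + 12.32) = 2.73 V.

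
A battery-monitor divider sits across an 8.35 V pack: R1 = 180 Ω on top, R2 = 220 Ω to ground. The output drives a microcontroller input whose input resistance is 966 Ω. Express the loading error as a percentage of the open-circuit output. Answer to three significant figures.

The divider's output (Thévenin) resistance is R1‖R2 = 99.00 Ω.
Fractional drop under load = R_th/(R_th + R_L) = 99.00 / (99.00 + 966) = 0.09296.
So the output falls by 9.30 %.

9.30 %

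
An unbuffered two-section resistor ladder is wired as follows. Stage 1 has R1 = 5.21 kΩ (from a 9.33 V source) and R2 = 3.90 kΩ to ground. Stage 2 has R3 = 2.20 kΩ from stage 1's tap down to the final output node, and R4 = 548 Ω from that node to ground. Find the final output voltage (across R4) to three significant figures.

Stage 2 presents R3+R4 = 2748 Ω as a load on stage 1's tap.
Stage 1's lower leg becomes R2‖(R3+R4) = 1612 Ω, so V_mid = 9.33 × 1612/6822 = 2.205 V.
Stage 2 is itself unloaded: V_out = V_mid × R4/(R3+R4) = 2.205 × 548/2748 = 0.440 V.

V_out ≈ 0.440 V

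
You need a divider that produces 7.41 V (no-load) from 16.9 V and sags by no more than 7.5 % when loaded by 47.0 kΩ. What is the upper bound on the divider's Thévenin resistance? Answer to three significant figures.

Loading drop = R_th/(R_th + R_L) ≤ 0.0750, so R_th ≤ R_L · ε/(1−ε) = 47.0 kΩ × 0.0750/0.9250 = 3.81 kΩ.
(Any R1, R2 with R2/(R1+R2) = 0.438 and R1‖R2 ≤ 3.81 kΩ will meet the spec.)

R_th ≤ 3.81 kΩ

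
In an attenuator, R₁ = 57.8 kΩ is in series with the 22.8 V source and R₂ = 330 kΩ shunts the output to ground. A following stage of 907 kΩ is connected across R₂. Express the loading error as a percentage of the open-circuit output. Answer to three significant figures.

5.14 %

The divider's output (Thévenin) resistance is R₁‖R₂ = 49.19 kΩ.
Fractional drop under load = R_th/(R_th + R_L) = 49.19 / (49.19 + 907) = 0.05144.
So the output falls by 5.14 %.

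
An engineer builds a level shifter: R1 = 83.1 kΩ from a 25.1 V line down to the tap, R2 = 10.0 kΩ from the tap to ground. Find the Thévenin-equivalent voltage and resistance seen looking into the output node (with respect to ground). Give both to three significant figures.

V_th = 2.70 V, R_th = 8.93 kΩ

V_th is the open-circuit tap voltage: 25.1 × 10.0/(83.1 + 10.0) = 2.70 V.
With the supply zeroed, R1 and R2 appear in parallel from the tap: R_th = R1‖R2 = (83.1 × 10.0)/93.10 = 8.93 kΩ.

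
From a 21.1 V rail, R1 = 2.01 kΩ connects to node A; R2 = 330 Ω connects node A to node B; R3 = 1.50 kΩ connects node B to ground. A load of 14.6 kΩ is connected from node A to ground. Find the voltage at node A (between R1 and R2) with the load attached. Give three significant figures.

Below node A the series string R2+R3 = 1830 Ω sits in parallel with the 14600 Ω load: 1626 Ω.
V_A = 21.1 × 1626/(2010 + 1626) = 9.44 V.

V ≈ 9.44 V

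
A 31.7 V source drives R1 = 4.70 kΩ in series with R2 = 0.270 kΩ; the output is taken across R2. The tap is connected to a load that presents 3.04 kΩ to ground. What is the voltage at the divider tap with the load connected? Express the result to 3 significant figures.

V_out ≈ 1.59 V

The load sits in parallel with R2: R2‖R_L = (270 × 3040) / (270 + 3040) = 248.0 Ω.
V_out = 31.7 × 248.0 / (4700 + 248.0) = 31.7 × 248.0/4948 = 1.59 V.
(Unloaded it would have been 1.72 V.)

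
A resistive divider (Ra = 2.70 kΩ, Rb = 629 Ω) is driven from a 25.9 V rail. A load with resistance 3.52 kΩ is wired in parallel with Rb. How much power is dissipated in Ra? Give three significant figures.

Total resistance from the source is Ra + (Rb‖R_L) = 3234 Ω, so I = 25.9/3234 Ω = 8.010 mA.
P = I²·Ra = (8.010 mA)² × 2.70 kΩ = 173 mW.

P ≈ 173 mW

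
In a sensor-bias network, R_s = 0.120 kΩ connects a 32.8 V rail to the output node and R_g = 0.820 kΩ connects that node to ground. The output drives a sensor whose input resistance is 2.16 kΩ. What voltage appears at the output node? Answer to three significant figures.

V_out ≈ 27.3 V

The load sits in parallel with R_g: R_g‖R_L = (820 × 2160) / (820 + 2160) = 594.4 Ω.
V_out = 32.8 × 594.4 / (120 + 594.4) = 32.8 × 594.4/714.4 = 27.3 V.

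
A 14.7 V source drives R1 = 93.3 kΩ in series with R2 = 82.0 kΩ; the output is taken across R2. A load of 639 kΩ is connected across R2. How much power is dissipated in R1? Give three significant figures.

Total resistance from the source is R1 + (R2‖R_L) = 166.0 kΩ, so I = 14.7/166.0 kΩ = 0.08857 mA.
P = I²·R1 = (0.08857 mA)² × 93.3 kΩ = 0.732 mW.

P ≈ 0.732 mW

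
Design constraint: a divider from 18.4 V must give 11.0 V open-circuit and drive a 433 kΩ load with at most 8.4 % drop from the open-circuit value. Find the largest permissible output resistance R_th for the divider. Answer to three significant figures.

R_th ≤ 39.7 kΩ

Loading drop = R_th/(R_th + R_L) ≤ 0.0840, so R_th ≤ R_L · ε/(1−ε) = 433 kΩ × 0.0840/0.9160 = 39.7 kΩ.
(Any R1, R2 with R2/(R1+R2) = 0.598 and R1‖R2 ≤ 39.7 kΩ will meet the spec.)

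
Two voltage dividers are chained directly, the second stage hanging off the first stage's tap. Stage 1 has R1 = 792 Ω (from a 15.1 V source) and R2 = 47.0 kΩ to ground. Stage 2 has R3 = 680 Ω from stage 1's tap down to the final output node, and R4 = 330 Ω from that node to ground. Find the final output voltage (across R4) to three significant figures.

V_out ≈ 2.74 V

Stage 2 presents R3+R4 = 1010 Ω as a load on stage 1's tap.
Stage 1's lower leg becomes R2‖(R3+R4) = 988.8 Ω, so V_mid = 15.1 × 988.8/1781 = 8.384 V.
Stage 2 is itself unloaded: V_out = V_mid × R4/(R3+R4) = 8.384 × 330/1010 = 2.74 V.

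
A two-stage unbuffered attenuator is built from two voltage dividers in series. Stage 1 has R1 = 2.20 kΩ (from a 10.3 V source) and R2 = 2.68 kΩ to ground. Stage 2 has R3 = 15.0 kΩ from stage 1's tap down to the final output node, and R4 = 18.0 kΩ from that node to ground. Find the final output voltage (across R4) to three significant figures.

Stage 2 presents R3+R4 = 33.00 kΩ as a load on stage 1's tap.
Stage 1's lower leg becomes R2‖(R3+R4) = 2.479 kΩ, so V_mid = 10.3 × 2.479/4.679 = 5.457 V.
Stage 2 is itself unloaded: V_out = V_mid × R4/(R3+R4) = 5.457 × 18.0/33.00 = 2.98 V.

V_out ≈ 2.98 V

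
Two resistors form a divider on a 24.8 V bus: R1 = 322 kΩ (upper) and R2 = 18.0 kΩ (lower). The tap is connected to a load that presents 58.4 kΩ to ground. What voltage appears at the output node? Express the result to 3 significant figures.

V_out ≈ 1.02 V

The load sits in parallel with R2: R2‖R_L = (18.0 × 58.4) / (18.0 + 58.4) = 13.76 kΩ.
V_out = 24.8 × 13.76 / (322 + 13.76) = 24.8 × 13.76/335.8 = 1.02 V.
(Unloaded it would have been 1.31 V.)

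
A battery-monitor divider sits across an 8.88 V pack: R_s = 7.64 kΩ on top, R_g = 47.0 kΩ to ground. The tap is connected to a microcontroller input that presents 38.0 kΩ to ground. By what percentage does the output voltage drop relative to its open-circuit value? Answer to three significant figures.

14.7 %

The divider's output (Thévenin) resistance is R_s‖R_g = 6.572 kΩ.
Fractional drop under load = R_th/(R_th + R_L) = 6.572 / (6.572 + 38.0) = 0.1474.
So the output falls by 14.7 %.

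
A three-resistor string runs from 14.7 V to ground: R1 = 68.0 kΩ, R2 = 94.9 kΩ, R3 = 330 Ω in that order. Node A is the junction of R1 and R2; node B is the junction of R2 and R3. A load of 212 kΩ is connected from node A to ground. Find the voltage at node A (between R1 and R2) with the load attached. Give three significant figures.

Below node A the series string R2+R3 = 95230 Ω sits in parallel with the 212000 Ω load: 65710 Ω.
V_A = 14.7 × 65710/(68000 + 65710) = 7.22 V.

V ≈ 7.22 V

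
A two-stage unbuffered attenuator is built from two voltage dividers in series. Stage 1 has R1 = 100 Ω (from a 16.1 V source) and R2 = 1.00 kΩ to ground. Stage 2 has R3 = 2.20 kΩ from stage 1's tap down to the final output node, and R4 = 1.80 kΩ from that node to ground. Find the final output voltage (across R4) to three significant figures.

Stage 2 presents R3+R4 = 4000 Ω as a load on stage 1's tap.
Stage 1's lower leg becomes R2‖(R3+R4) = 800.0 Ω, so V_mid = 16.1 × 800.0/900.0 = 14.31 V.
Stage 2 is itself unloaded: V_out = V_mid × R4/(R3+R4) = 14.31 × 1800/4000 = 6.44 V.

V_out ≈ 6.44 V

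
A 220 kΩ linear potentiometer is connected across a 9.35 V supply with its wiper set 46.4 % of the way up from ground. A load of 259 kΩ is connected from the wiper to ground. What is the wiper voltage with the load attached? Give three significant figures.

The wiper splits the pot into (1−α)R = 117.9 kΩ above and αR = 102.1 kΩ below.
Lower section ‖ load = 73.22 kΩ.
V_wiper = 9.35 × 73.22/(117.9 + 73.22) = 3.58 V.

V ≈ 3.58 V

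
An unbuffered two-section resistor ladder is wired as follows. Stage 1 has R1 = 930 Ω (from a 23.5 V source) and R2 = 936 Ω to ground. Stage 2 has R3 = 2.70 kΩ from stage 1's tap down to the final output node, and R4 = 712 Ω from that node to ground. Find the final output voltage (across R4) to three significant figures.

V_out ≈ 2.16 V

Stage 2 presents R3+R4 = 3412 Ω as a load on stage 1's tap.
Stage 1's lower leg becomes R2‖(R3+R4) = 734.5 Ω, so V_mid = 23.5 × 734.5/1665 = 10.37 V.
Stage 2 is itself unloaded: V_out = V_mid × R4/(R3+R4) = 10.37 × 712/3412 = 2.16 V.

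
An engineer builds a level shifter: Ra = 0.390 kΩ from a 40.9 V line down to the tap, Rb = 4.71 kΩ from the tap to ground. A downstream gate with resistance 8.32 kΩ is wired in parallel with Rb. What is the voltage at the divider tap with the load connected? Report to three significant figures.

The load sits in parallel with Rb: Rb‖R_L = (4710 × 8320) / (4710 + 8320) = 3007 Ω.
V_out = 40.9 × 3007 / (390 + 3007) = 40.9 × 3007/3397 = 36.2 V.
(Unloaded it would have been 37.8 V.)

V_out ≈ 36.2 V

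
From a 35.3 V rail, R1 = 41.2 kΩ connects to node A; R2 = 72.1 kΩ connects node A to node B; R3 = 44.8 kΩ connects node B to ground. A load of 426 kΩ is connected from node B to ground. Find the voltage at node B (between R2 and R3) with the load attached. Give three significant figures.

V ≈ 9.30 V

At node B, R3 is in parallel with the load: R3‖R_L = 40.54 kΩ.
Below node A the resistance is R2 + (R3‖R_L) = 112.6 kΩ, so V_A = 35.3 × 112.6/153.8 = 25.85 V.
Then V_B = V_A × (R3‖R_L)/(R2 + R3‖R_L) = 25.85 × 40.54/112.6 = 9.30 V.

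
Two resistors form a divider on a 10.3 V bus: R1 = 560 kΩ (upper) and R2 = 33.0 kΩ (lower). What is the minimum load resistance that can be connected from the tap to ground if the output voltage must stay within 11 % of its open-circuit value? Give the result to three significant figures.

Output resistance R_th = R1‖R2 = (560 × 33.0)/593.0 = 31.16 kΩ.
The fractional drop is R_th/(R_th + R_L); requiring this ≤ 0.110 gives R_L ≥ R_th(1/0.110 − 1) = 31.16 × 8.091 = 252 kΩ.

R_L(min) ≈ 252 kΩ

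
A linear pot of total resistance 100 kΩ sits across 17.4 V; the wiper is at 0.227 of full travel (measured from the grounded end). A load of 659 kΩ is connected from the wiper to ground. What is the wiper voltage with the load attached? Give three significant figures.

V ≈ 3.85 V

The wiper splits the pot into (1−α)R = 77.30 kΩ above and αR = 22.70 kΩ below.
Lower section ‖ load = 21.94 kΩ.
V_wiper = 17.4 × 21.94/(77.30 + 21.94) = 3.85 V.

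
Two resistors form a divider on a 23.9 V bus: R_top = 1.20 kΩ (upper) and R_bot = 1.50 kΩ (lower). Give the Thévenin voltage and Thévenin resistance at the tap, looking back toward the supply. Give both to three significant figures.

V_th is the open-circuit tap voltage: 23.9 × 1.50/(1.20 + 1.50) = 13.3 V.
With the supply zeroed, R_top and R_bot appear in parallel from the tap: R_th = R_top‖R_bot = (1.20 × 1.50)/2.700 = 667 Ω.

V_th = 13.3 V, R_th = 667 Ω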